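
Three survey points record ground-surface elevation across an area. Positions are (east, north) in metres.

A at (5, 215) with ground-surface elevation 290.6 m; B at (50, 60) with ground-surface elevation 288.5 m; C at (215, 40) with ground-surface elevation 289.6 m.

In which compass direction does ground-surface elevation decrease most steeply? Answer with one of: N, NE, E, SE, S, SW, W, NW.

SW

Differences from A: to B (Δx, Δy, Δh) = (45, -155, -2.1); to C = (210, -175, -1.0).
Determinant of the coordinate differences = 45·(-175) − 210·(-155) = 24675.
∂z/∂x = [(-2.1)·(-175) − (-1.0)·(-155)] / 24675 = +0.008612
∂z/∂y = [45·(-1.0) − 210·(-2.1)] / 24675 = +0.01605
Steepest decrease is along −∇f = (-0.008612 E, -0.01605 N) → southwest.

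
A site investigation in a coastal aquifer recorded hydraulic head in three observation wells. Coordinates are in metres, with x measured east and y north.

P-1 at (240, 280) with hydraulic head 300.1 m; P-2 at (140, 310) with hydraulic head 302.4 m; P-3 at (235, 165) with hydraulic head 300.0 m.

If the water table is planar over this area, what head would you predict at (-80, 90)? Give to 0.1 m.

306.9 m

Taking P-1 as reference: P-2−P-1 = (-100, 30, +2.3); P-3−P-1 = (-5, -115, -0.1).
Determinant of the coordinate differences = (-100)·(-115) − (-5)·30 = 11650.
∂h/∂x = [(+2.3)·(-115) − (-0.1)·30] / 11650 = -0.02245
∂h/∂y = [(-100)·(-0.1) − (-5)·(+2.3)] / 11650 = +0.001845
h(-80, 90) = 300.1 + (-0.02245)·(-320) + (+0.001845)·(-190) = 300.1 +7.183 -0.351 = 306.932 m.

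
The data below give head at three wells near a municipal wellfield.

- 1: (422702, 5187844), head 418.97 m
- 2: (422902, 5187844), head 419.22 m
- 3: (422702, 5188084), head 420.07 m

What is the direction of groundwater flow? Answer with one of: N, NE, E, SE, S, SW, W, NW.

S

∂h/∂x = (419.22 − 418.97) / (422902 − 422702) = +0.001250
∂h/∂y = (420.07 − 418.97) / (5188084 − 5187844) = +0.004583
Flow = −∇h = (-0.001250 east, -0.004583 north), which points south.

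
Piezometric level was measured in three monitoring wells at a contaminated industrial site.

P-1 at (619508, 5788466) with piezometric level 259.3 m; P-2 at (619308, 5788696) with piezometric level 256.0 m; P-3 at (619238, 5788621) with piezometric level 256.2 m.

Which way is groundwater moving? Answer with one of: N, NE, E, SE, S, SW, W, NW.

Three-point gradient (reference P-1): Δ to P-2 = (-200, 230, -3.3), Δ to P-3 = (-270, 155, -3.1).
∂h/∂x = +0.006479, ∂h/∂y = -0.008714 (det = 31100).
Flow = −∇h = (-0.006479 east, +0.008714 north), which points northwest.

NW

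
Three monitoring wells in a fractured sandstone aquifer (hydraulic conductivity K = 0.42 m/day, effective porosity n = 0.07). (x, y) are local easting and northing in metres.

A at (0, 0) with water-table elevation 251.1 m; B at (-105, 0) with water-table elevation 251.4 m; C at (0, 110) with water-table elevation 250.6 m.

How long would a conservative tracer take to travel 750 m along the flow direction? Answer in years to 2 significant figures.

64 years

∂h/∂x = (251.4 − 251.1) / (-105 − 0) = -0.002857
∂h/∂y = (250.6 − 251.1) / (110 − 0) = -0.004545
|∇h| = √(-0.002857² + -0.004545²) = 0.005368
Seepage velocity v = K·i/n = 0.42 × 0.005368 / 0.07 = 0.03221 m/day.
t = 750 / 0.03221 = 2.328e+04 days = 63.7 years.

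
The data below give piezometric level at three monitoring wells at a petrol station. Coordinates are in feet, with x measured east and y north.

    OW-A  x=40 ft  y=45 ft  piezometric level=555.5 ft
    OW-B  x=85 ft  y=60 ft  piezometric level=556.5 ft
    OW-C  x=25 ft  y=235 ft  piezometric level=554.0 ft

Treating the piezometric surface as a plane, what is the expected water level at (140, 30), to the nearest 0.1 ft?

Three-point gradient (reference OW-A): Δ to OW-B = (45, 15, +1.0), Δ to OW-C = (-15, 190, -1.5).
∂h/∂x = +0.02422, ∂h/∂y = -0.005983 (det = 8775).
h(140, 30) = 555.5 + (+0.02422)·(100) + (-0.005983)·(-15) = 555.5 +2.422 +0.090 = 558.011 ft.

558.0 ft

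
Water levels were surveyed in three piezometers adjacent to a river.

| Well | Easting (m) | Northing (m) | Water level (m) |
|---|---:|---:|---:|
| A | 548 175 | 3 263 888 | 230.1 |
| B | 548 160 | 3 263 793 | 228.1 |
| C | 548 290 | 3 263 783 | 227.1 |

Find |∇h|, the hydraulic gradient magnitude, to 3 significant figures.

0.0228

Differences from A: to B (Δx, Δy, Δh) = (-15, -95, -2.0); to C = (115, -105, -3.0).
Solve a·Δx + b·Δy = Δh: det = (-15)·(-105) − 115·(-95) = 12500.
∂h/∂x = [(-2.0)·(-105) − (-3.0)·(-95)] / 12500 = -0.006000
∂h/∂y = [(-15)·(-3.0) − 115·(-2.0)] / 12500 = +0.02200
|∇h| = √(-0.006000² + 0.02200²) = 0.0228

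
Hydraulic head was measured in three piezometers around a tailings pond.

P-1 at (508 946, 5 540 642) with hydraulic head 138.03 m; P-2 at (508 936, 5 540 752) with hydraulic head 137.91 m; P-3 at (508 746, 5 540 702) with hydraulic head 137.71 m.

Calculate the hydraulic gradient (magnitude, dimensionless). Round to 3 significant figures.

0.00163

Three-point gradient (reference P-1): Δ to P-2 = (-10, 110, -0.12), Δ to P-3 = (-200, 60, -0.32).
∂h/∂x = +0.001308, ∂h/∂y = -0.0009720 (det = 21400).
|∇h| = √(0.001308² + -0.0009720²) = 0.00163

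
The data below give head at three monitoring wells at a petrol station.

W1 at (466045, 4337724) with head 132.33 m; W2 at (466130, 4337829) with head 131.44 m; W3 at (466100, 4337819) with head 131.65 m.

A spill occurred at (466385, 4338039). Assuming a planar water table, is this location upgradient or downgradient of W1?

downgradient

Taking W1 as reference: W2−W1 = (85, 105, -0.89); W3−W1 = (55, 95, -0.68).
Determinant of the coordinate differences = 85·95 − 55·105 = 2300.
∂h/∂x = [(-0.89)·95 − (-0.68)·105] / 2300 = -0.005717
∂h/∂y = [85·(-0.68) − 55·(-0.89)] / 2300 = -0.003848
Head at (466385, 4338039) = 132.33 + (-0.005717)·(340) + (-0.003848)·(315) = 129.17 m.
That is lower than the 132.33 m at W1, so the point is downgradient.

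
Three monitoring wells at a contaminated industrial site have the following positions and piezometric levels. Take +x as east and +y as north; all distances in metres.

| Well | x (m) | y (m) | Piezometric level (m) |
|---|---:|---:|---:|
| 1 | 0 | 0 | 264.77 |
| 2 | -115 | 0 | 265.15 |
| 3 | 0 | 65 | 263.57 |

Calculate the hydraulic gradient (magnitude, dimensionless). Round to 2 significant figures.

∂h/∂x = (265.15 − 264.77) / (-115 − 0) = -0.003304
∂h/∂y = (263.57 − 264.77) / (65 − 0) = -0.01846
|∇h| = √(-0.003304² + -0.01846²) = 0.01875

0.019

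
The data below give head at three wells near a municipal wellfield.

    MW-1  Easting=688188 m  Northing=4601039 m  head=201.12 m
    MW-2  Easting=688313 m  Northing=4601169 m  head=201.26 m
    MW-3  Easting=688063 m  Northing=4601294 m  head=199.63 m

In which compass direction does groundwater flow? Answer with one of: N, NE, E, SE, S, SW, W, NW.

NW

With h = a·x + b·y + c and MW-1 as origin, the differences give:
  125·a + 130·b = +0.14
  (-125)·a + 255·b = -1.49
Eliminate b (×255 and ×130, subtract): 48125·a = 229.400 → a = ∂h/∂x = +0.004767
Back-substitute: b = ∂h/∂y = -0.003506.
Flow = −∇h = (-0.004767 east, +0.003506 north), which points northwest.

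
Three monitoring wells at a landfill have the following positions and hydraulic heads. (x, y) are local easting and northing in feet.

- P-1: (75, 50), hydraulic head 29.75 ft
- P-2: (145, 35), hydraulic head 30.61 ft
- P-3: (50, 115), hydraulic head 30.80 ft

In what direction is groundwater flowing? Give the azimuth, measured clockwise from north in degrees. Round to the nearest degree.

Three-point gradient (reference P-1): Δ to P-2 = (70, -15, +0.86), Δ to P-3 = (-25, 65, +1.05).
∂h/∂x = +0.01716, ∂h/∂y = +0.02275 (det = 4175).
Flow direction (−∇h) has components (-0.01716 E, -0.02275 N).
Azimuth = atan2(E, N) = atan2(-0.01716, -0.02275) = 217.0° ≈ 217°.

217°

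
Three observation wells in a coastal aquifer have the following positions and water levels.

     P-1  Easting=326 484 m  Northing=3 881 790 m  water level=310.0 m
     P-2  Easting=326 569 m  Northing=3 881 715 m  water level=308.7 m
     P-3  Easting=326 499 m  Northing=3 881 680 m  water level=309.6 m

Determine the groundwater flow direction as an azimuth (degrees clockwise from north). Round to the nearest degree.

097°

Differences from P-1: to P-2 (Δx, Δy, Δh) = (85, -75, -1.3); to P-3 = (15, -110, -0.4).
Determinant of the coordinate differences = 85·(-110) − 15·(-75) = -8225.
∂h/∂x = [(-1.3)·(-110) − (-0.4)·(-75)] / -8225 = -0.01374
∂h/∂y = [85·(-0.4) − 15·(-1.3)] / -8225 = +0.001763
Flow direction (−∇h) has components (+0.01374 E, -0.001763 N).
Azimuth = atan2(E, N) = atan2(+0.01374, -0.001763) = 97.3° ≈ 097°.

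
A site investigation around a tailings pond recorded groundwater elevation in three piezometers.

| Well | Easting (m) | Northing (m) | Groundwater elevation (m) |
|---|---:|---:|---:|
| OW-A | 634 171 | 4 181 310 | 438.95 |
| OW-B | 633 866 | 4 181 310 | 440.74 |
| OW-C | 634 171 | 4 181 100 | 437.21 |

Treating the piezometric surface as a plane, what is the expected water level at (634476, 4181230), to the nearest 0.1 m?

436.5 m

∂h/∂x = (440.74 − 438.95) / (633866 − 634171) = -0.005869
∂h/∂y = (437.21 − 438.95) / (4181100 − 4181310) = +0.008286
h(634476, 4181230) = 438.95 + (-0.005869)·(305) + (+0.008286)·(-80) = 438.95 -1.790 -0.663 = 436.497 m.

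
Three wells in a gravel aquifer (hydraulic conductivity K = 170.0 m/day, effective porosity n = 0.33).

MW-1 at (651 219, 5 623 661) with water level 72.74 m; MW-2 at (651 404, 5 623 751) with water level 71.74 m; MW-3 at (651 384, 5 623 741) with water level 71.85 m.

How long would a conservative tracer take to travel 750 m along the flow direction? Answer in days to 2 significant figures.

Differences from MW-1: to MW-2 (Δx, Δy, Δh) = (185, 90, -1.00); to MW-3 = (165, 80, -0.89).
Solve a·Δx + b·Δy = Δh: det = 185·80 − 165·90 = -50.
∂h/∂x = [(-1.00)·80 − (-0.89)·90] / -50 = -0.002000
∂h/∂y = [185·(-0.89) − 165·(-1.00)] / -50 = -0.007000
|∇h| = √(-0.002000² + -0.007000²) = 0.00728
Seepage velocity v = K·i/n = 170.0 × 0.00728 / 0.33 = 3.75 m/day.
t = 750 / 3.75 = 200 days.

200 days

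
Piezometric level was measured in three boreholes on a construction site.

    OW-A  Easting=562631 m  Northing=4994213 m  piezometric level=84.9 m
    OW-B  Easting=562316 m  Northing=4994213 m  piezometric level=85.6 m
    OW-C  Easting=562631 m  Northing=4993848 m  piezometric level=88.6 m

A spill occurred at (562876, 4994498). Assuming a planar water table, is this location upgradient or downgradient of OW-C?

∂h/∂x = (85.6 − 84.9) / (562316 − 562631) = -0.002222
∂h/∂y = (88.6 − 84.9) / (4993848 − 4994213) = -0.01014
Head at (562876, 4994498) = 84.9 + (-0.002222)·(245) + (-0.01014)·(285) = 81.47 m.
That is lower than the 88.6 m at OW-C, so the point is downgradient.

downgradient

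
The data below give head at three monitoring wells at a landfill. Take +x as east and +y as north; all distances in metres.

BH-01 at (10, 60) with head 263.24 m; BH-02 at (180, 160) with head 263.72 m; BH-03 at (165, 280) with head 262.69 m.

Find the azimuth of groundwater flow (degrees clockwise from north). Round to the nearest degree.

316°

Three-point gradient (reference BH-01): Δ to BH-02 = (170, 100, +0.48), Δ to BH-03 = (155, 220, -0.55).
∂h/∂x = +0.007333, ∂h/∂y = -0.007667 (det = 21900).
Flow direction (−∇h) has components (-0.007333 E, +0.007667 N).
Azimuth = atan2(E, N) = atan2(-0.007333, +0.007667) = 316.3° ≈ 316°.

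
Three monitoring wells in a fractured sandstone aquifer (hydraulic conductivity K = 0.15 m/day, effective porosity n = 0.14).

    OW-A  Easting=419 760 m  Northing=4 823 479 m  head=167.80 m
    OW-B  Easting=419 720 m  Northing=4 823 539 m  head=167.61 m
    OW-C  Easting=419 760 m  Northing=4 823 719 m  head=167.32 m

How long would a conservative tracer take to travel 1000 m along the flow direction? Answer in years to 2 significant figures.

With h = a·x + b·y + c and OW-A as origin, the differences give:
  (-40)·a + 60·b = -0.19
  0·a + 240·b = -0.48
Eliminate b (×240 and ×60, subtract): -9600·a = -16.800 → a = ∂h/∂x = +0.001750
Back-substitute: b = ∂h/∂y = -0.002000.
|∇h| = √(0.001750² + -0.002000²) = 0.002658
Seepage velocity v = K·i/n = 0.15 × 0.002658 / 0.14 = 0.002848 m/day.
t = 1000 / 0.002848 = 3.511e+05 days = 961 years.

960 years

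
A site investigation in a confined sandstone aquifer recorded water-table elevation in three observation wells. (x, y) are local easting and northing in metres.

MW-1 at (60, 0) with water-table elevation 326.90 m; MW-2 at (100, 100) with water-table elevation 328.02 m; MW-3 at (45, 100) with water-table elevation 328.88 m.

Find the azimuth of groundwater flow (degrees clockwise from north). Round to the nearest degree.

138°

Three-point gradient (reference MW-1): Δ to MW-2 = (40, 100, +1.12), Δ to MW-3 = (-15, 100, +1.98).
∂h/∂x = -0.01564, ∂h/∂y = +0.01745 (det = 5500).
Flow direction (−∇h) has components (+0.01564 E, -0.01745 N).
Azimuth = atan2(E, N) = atan2(+0.01564, -0.01745) = 138.1° ≈ 138°.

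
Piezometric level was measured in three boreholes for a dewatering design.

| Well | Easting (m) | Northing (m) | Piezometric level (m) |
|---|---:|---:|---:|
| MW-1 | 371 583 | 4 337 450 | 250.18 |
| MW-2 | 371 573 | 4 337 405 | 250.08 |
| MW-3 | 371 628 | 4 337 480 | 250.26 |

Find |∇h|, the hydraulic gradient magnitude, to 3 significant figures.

Differences from MW-1: to MW-2 (Δx, Δy, Δh) = (-10, -45, -0.10); to MW-3 = (45, 30, +0.08).
Solve a·Δx + b·Δy = Δh: det = (-10)·30 − 45·(-45) = 1725.
∂h/∂x = [(-0.10)·30 − (+0.08)·(-45)] / 1725 = +0.0003478
∂h/∂y = [(-10)·(+0.08) − 45·(-0.10)] / 1725 = +0.002145
|∇h| = √(0.0003478² + 0.002145²) = 0.002173

0.00217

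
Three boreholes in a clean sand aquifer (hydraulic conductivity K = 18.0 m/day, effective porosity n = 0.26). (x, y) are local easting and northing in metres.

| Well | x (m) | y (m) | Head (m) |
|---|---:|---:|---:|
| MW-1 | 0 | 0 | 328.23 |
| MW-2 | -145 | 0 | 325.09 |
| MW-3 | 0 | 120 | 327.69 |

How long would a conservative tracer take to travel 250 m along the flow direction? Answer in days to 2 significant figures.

∂h/∂x = (325.09 − 328.23) / (-145 − 0) = +0.02166
∂h/∂y = (327.69 − 328.23) / (120 − 0) = -0.004500
|∇h| = √(0.02166² + -0.004500²) = 0.02212
Seepage velocity v = K·i/n = 18.0 × 0.02212 / 0.26 = 1.531 m/day.
t = 250 / 1.531 = 163.3 days.

160 days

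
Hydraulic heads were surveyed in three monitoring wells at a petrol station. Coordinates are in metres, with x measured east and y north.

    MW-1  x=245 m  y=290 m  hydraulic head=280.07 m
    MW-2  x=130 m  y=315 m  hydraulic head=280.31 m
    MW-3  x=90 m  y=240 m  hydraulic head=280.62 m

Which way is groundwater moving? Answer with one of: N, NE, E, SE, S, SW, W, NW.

NE

Differences from MW-1: to MW-2 (Δx, Δy, Δh) = (-115, 25, +0.24); to MW-3 = (-155, -50, +0.55).
Determinant of the coordinate differences = (-115)·(-50) − (-155)·25 = 9625.
∂h/∂x = [(+0.24)·(-50) − (+0.55)·25] / 9625 = -0.002675
∂h/∂y = [(-115)·(+0.55) − (-155)·(+0.24)] / 9625 = -0.002706
Flow = −∇h = (+0.002675 east, +0.002706 north), which points northeast.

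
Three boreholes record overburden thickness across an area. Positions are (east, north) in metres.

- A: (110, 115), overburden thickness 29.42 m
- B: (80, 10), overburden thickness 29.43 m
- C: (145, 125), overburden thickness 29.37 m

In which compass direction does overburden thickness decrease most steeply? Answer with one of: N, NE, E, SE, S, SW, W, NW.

E

Taking A as reference: B−A = (-30, -105, +0.01); C−A = (35, 10, -0.05).
Solve a·Δx + b·Δy = Δd: det = (-30)·10 − 35·(-105) = 3375.
∂d/∂x = [(+0.01)·10 − (-0.05)·(-105)] / 3375 = -0.001526
∂d/∂y = [(-30)·(-0.05) − 35·(+0.01)] / 3375 = +0.0003407
Steepest decrease is along −∇f = (+0.001526 E, -0.0003407 N) → east.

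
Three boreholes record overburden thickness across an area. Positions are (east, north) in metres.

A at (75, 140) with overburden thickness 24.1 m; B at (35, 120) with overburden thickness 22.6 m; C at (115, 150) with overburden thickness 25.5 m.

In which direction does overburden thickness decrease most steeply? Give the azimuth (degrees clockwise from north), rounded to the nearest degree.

253°

Three-point gradient (reference A): Δ to B = (-40, -20, -1.5), Δ to C = (40, 10, +1.4).
∂d/∂x = +0.03250, ∂d/∂y = +0.01000 (det = 400).
Steepest decrease is along −∇f: components (-0.03250 E, -0.01000 N).
Azimuth = atan2(-0.03250, -0.01000) = 252.9° ≈ 253°.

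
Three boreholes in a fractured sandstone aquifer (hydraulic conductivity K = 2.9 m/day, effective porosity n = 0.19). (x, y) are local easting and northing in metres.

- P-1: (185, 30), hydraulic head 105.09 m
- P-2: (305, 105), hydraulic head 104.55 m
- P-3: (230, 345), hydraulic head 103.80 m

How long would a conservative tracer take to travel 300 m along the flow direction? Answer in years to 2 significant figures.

12 years

Three-point gradient (reference P-1): Δ to P-2 = (120, 75, -0.54), Δ to P-3 = (45, 315, -1.29).
∂h/∂x = -0.002131, ∂h/∂y = -0.003791 (det = 34425).
|∇h| = √(-0.002131² + -0.003791²) = 0.004349
Seepage velocity v = K·i/n = 2.9 × 0.004349 / 0.19 = 0.06638 m/day.
t = 300 / 0.06638 = 4519 days = 12.4 years.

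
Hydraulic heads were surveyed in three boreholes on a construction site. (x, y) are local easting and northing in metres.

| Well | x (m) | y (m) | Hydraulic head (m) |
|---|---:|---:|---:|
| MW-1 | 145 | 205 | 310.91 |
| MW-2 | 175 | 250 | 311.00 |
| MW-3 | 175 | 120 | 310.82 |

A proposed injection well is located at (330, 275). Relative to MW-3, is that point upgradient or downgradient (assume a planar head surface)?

Three-point gradient (reference MW-1): Δ to MW-2 = (30, 45, +0.09), Δ to MW-3 = (30, -85, -0.09).
∂h/∂x = +0.0009231, ∂h/∂y = +0.001385 (det = -3900).
Head at (330, 275) = 310.91 + (+0.0009231)·(185) + (+0.001385)·(70) = 311.18 m.
That is higher than the 310.82 m at MW-3, so the point is upgradient.

upgradient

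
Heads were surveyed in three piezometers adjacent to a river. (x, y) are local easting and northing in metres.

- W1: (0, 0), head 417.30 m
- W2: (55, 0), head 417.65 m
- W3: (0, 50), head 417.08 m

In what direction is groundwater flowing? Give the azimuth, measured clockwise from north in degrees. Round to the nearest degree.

∂h/∂x = (417.65 − 417.30) / (55 − 0) = +0.006364
∂h/∂y = (417.08 − 417.30) / (50 − 0) = -0.004400
Flow direction (−∇h) has components (-0.006364 E, +0.004400 N).
Azimuth = atan2(E, N) = atan2(-0.006364, +0.004400) = 304.7° ≈ 305°.

305°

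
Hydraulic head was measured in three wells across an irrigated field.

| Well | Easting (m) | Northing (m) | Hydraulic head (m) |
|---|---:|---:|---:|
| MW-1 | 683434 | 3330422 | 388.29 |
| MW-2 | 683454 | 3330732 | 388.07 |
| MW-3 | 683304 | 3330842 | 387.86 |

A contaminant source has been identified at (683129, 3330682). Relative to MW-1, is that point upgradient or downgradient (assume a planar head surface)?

downgradient

With h = a·x + b·y + c and MW-1 as origin, the differences give:
  20·a + 310·b = -0.22
  (-130)·a + 420·b = -0.43
Eliminate b (×420 and ×310, subtract): 48700·a = 40.900 → a = ∂h/∂x = +0.0008398
Back-substitute: b = ∂h/∂y = -0.0007639.
Head at (683129, 3330682) = 388.29 + (+0.0008398)·(-305) + (-0.0007639)·(260) = 387.84 m.
That is lower than the 388.29 m at MW-1, so the point is downgradient.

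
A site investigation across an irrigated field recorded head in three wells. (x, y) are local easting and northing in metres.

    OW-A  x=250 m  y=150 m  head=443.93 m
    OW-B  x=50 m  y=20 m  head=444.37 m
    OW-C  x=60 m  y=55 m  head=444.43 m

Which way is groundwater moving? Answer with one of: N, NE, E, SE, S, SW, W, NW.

Three-point gradient (reference OW-A): Δ to OW-B = (-200, -130, +0.44), Δ to OW-C = (-190, -95, +0.50).
∂h/∂x = -0.004070, ∂h/∂y = +0.002877 (det = -5700).
Flow = −∇h = (+0.004070 east, -0.002877 north), which points southeast.

SE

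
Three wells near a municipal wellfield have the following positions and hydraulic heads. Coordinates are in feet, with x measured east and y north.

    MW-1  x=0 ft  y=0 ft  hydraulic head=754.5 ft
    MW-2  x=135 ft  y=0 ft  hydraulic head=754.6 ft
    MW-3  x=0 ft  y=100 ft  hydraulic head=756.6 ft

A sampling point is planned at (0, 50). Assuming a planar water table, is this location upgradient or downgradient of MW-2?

∂h/∂x = (754.6 − 754.5) / (135 − 0) = +0.0007407
∂h/∂y = (756.6 − 754.5) / (100 − 0) = +0.02100
Head at (0, 50) = 754.5 + (+0.0007407)·(0) + (+0.02100)·(50) = 755.55 ft.
That is higher than the 754.6 ft at MW-2, so the point is upgradient.

upgradient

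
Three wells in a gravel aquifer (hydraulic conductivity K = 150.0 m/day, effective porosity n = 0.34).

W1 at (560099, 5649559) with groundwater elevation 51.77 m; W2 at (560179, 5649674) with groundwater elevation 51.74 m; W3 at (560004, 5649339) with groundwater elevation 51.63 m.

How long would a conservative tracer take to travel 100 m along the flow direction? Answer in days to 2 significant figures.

57 days

With h = a·x + b·y + c and W1 as origin, the differences give:
  80·a + 115·b = -0.03
  (-95)·a + (-220)·b = -0.14
Eliminate b (×(-220) and ×115, subtract): -6675·a = 22.700 → a = ∂h/∂x = -0.003401
Back-substitute: b = ∂h/∂y = +0.002105.
|∇h| = √(-0.003401² + 0.002105²) = 0.004
Seepage velocity v = K·i/n = 150.0 × 0.004 / 0.34 = 1.765 m/day.
t = 100 / 1.765 = 56.66 days.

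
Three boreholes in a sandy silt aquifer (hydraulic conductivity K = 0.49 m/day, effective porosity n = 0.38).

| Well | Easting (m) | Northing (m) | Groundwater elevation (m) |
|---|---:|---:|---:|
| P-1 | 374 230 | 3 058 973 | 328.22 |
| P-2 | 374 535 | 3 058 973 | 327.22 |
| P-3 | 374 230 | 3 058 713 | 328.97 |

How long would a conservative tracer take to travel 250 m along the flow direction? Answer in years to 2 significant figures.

∂h/∂x = (327.22 − 328.22) / (374535 − 374230) = -0.003279
∂h/∂y = (328.97 − 328.22) / (3058713 − 3058973) = -0.002885
|∇h| = √(-0.003279² + -0.002885²) = 0.004368
Seepage velocity v = K·i/n = 0.49 × 0.004368 / 0.38 = 0.005632 m/day.
t = 250 / 0.005632 = 4.439e+04 days = 122 years.

120 years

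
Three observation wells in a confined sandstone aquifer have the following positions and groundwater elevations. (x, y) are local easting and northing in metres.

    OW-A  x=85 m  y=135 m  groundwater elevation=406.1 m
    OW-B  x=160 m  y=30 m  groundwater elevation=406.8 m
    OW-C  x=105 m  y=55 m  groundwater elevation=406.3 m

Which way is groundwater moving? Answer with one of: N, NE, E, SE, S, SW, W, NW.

Taking OW-A as reference: OW-B−OW-A = (75, -105, +0.7); OW-C−OW-A = (20, -80, +0.2).
Determinant of the coordinate differences = 75·(-80) − 20·(-105) = -3900.
∂h/∂x = [(+0.7)·(-80) − (+0.2)·(-105)] / -3900 = +0.008974
∂h/∂y = [75·(+0.2) − 20·(+0.7)] / -3900 = -0.0002564
Flow = −∇h = (-0.008974 east, +0.0002564 north), which points west.

W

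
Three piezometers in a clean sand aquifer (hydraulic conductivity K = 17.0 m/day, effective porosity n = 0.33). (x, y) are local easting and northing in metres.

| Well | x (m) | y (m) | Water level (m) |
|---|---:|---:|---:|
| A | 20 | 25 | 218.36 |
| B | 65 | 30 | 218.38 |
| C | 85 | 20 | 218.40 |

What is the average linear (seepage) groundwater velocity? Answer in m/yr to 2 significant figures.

20 m/yr

With h = a·x + b·y + c and A as origin, the differences give:
  45·a + 5·b = +0.02
  65·a + (-5)·b = +0.04
Eliminate b (×(-5) and ×5, subtract): -550·a = -0.300 → a = ∂h/∂x = +0.0005455
Back-substitute: b = ∂h/∂y = -0.0009091.
|∇h| = √(0.0005455² + -0.0009091²) = 0.00106
Seepage velocity v = K·i/n = 17.0 × 0.00106 / 0.33 = 0.05461 m/day = 19.95 m/yr.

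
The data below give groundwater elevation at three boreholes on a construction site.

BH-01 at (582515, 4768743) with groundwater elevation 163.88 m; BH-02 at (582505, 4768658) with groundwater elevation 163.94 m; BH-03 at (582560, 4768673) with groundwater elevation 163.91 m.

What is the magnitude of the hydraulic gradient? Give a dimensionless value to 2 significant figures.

Three-point gradient (reference BH-01): Δ to BH-02 = (-10, -85, +0.06), Δ to BH-03 = (45, -70, +0.03).
∂h/∂x = -0.0003646, ∂h/∂y = -0.0006630 (det = 4525).
|∇h| = √(-0.0003646² + -0.0006630²) = 0.0007566

0.00076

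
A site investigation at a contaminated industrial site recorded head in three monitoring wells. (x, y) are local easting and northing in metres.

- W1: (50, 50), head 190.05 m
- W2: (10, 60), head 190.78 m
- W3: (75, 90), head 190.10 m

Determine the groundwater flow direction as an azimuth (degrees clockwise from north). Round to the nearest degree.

Differences from W1: to W2 (Δx, Δy, Δh) = (-40, 10, +0.73); to W3 = (25, 40, +0.05).
Solve a·Δx + b·Δy = Δh: det = (-40)·40 − 25·10 = -1850.
∂h/∂x = [(+0.73)·40 − (+0.05)·10] / -1850 = -0.01551
∂h/∂y = [(-40)·(+0.05) − 25·(+0.73)] / -1850 = +0.01095
Flow direction (−∇h) has components (+0.01551 E, -0.01095 N).
Azimuth = atan2(E, N) = atan2(+0.01551, -0.01095) = 125.2° ≈ 125°.

125°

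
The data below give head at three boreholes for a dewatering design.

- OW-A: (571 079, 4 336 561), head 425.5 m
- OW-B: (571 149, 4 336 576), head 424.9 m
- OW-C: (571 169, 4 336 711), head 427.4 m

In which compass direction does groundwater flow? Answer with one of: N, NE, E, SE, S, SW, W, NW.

With h = a·x + b·y + c and OW-A as origin, the differences give:
  70·a + 15·b = -0.6
  90·a + 150·b = +1.9
Eliminate b (×150 and ×15, subtract): 9150·a = -118.50 → a = ∂h/∂x = -0.01295
Back-substitute: b = ∂h/∂y = +0.02044.
Flow = −∇h = (+0.01295 east, -0.02044 north), which points southeast.

SE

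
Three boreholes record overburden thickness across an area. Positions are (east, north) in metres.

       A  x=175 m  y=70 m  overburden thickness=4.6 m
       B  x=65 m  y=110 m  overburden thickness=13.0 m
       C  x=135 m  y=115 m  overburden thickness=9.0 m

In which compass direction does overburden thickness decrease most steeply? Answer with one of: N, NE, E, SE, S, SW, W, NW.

SE

Differences from A: to B (Δx, Δy, Δh) = (-110, 40, +8.4); to C = (-40, 45, +4.4).
Determinant of the coordinate differences = (-110)·45 − (-40)·40 = -3350.
∂d/∂x = [(+8.4)·45 − (+4.4)·40] / -3350 = -0.06030
∂d/∂y = [(-110)·(+4.4) − (-40)·(+8.4)] / -3350 = +0.04418
Steepest decrease is along −∇f = (+0.06030 E, -0.04418 N) → southeast.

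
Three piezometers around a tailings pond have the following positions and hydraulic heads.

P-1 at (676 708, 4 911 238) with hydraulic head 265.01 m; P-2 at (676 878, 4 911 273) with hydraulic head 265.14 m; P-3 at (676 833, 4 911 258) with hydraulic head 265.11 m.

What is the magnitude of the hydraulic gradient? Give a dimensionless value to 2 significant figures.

0.0012

With h = a·x + b·y + c and P-1 as origin, the differences give:
  170·a + 35·b = +0.13
  125·a + 20·b = +0.10
Eliminate b (×20 and ×35, subtract): -975·a = -0.900 → a = ∂h/∂x = +0.0009231
Back-substitute: b = ∂h/∂y = -0.0007692.
|∇h| = √(0.0009231² + -0.0007692²) = 0.001202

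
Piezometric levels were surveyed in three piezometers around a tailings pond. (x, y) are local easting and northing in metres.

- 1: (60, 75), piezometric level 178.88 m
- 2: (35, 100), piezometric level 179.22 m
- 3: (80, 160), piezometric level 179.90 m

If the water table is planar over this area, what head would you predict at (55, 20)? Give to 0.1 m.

178.2 m

Three-point gradient (reference 1): Δ to 2 = (-25, 25, +0.34), Δ to 3 = (20, 85, +1.02).
∂h/∂x = -0.001295, ∂h/∂y = +0.01230 (det = -2625).
h(55, 20) = 178.88 + (-0.001295)·(-5) + (+0.01230)·(-55) = 178.88 +0.006 -0.677 = 178.210 m.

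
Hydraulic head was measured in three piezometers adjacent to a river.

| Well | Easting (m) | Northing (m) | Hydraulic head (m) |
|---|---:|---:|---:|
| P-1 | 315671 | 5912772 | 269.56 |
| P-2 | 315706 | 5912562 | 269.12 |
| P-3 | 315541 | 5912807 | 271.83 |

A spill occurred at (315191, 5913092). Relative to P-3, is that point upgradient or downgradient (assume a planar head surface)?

Taking P-1 as reference: P-2−P-1 = (35, -210, -0.44); P-3−P-1 = (-130, 35, +2.27).
Solve a·Δx + b·Δy = Δh: det = 35·35 − (-130)·(-210) = -26075.
∂h/∂x = [(-0.44)·35 − (+2.27)·(-210)] / -26075 = -0.01769
∂h/∂y = [35·(+2.27) − (-130)·(-0.44)] / -26075 = -0.0008533
Head at (315191, 5913092) = 269.56 + (-0.01769)·(-480) + (-0.0008533)·(320) = 277.78 m.
That is higher than the 271.83 m at P-3, so the point is upgradient.

upgradient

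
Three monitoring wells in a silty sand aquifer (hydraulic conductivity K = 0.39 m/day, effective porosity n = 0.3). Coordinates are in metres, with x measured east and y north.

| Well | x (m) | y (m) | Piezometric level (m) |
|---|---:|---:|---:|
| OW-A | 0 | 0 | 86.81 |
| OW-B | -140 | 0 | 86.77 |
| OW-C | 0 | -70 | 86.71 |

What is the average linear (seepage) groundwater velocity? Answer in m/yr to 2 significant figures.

∂h/∂x = (86.77 − 86.81) / (-140 − 0) = +0.0002857
∂h/∂y = (86.71 − 86.81) / (-70 − 0) = +0.001429
|∇h| = √(0.0002857² + 0.001429²) = 0.001457
Seepage velocity v = K·i/n = 0.39 × 0.001457 / 0.3 = 0.001894 m/day = 0.6918 m/yr.

0.69 m/yr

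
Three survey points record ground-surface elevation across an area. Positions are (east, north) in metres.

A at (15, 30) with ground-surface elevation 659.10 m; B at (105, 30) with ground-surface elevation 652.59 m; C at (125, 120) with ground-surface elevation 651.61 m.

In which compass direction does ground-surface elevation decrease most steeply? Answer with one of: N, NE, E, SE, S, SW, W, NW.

E

With z = a·x + b·y + c and A as origin, the differences give:
  90·a + 0·b = -6.51
  110·a + 90·b = -7.49
Eliminate b (×90 and ×0, subtract): 8100·a = -585.900 → a = ∂z/∂x = -0.07233
Back-substitute: b = ∂z/∂y = +0.005185.
Steepest decrease is along −∇f = (+0.07233 E, -0.005185 N) → east.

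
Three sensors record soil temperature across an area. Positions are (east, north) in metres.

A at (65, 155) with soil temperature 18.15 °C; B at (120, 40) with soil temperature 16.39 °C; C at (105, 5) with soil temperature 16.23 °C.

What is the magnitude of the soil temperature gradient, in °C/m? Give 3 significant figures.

0.0153 °C/m

Taking A as reference: B−A = (55, -115, -1.76); C−A = (40, -150, -1.92).
Solve a·Δx + b·Δy = ΔT: det = 55·(-150) − 40·(-115) = -3650.
∂T/∂x = [(-1.76)·(-150) − (-1.92)·(-115)] / -3650 = -0.01184
∂T/∂y = [55·(-1.92) − 40·(-1.76)] / -3650 = +0.009644
|∇f| = √(-0.01184² + 0.009644²) = 0.01527 °C/m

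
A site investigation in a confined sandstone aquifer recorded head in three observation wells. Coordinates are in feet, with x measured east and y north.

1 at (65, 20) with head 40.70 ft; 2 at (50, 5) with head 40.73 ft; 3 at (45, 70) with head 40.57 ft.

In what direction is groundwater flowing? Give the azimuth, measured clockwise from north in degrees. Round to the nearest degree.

350°

Three-point gradient (reference 1): Δ to 2 = (-15, -15, +0.03), Δ to 3 = (-20, 50, -0.13).
∂h/∂x = +0.0004286, ∂h/∂y = -0.002429 (det = -1050).
Flow direction (−∇h) has components (-0.0004286 E, +0.002429 N).
Azimuth = atan2(E, N) = atan2(-0.0004286, +0.002429) = 350.0° ≈ 350°.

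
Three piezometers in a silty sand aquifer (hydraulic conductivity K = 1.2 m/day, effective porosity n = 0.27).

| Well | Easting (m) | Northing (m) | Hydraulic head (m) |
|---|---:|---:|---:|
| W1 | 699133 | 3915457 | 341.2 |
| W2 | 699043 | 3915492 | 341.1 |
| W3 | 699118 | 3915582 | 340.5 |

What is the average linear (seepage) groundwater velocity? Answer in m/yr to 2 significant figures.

With h = a·x + b·y + c and W1 as origin, the differences give:
  (-90)·a + 35·b = -0.1
  (-15)·a + 125·b = -0.7
Eliminate b (×125 and ×35, subtract): -10725·a = 12.00 → a = ∂h/∂x = -0.001119
Back-substitute: b = ∂h/∂y = -0.005734.
|∇h| = √(-0.001119² + -0.005734²) = 0.005842
Seepage velocity v = K·i/n = 1.2 × 0.005842 / 0.27 = 0.02596 m/day = 9.482 m/yr.

9.5 m/yr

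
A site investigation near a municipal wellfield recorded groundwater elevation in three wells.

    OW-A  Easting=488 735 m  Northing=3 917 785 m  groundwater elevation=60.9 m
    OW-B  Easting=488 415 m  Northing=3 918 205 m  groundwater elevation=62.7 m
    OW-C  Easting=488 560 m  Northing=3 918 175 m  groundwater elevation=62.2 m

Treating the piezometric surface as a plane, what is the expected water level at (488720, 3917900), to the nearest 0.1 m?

Differences from OW-A: to OW-B (Δx, Δy, Δh) = (-320, 420, +1.8); to OW-C = (-175, 390, +1.3).
Determinant of the coordinate differences = (-320)·390 − (-175)·420 = -51300.
∂h/∂x = [(+1.8)·390 − (+1.3)·420] / -51300 = -0.003041
∂h/∂y = [(-320)·(+1.3) − (-175)·(+1.8)] / -51300 = +0.001969
h(488720, 3917900) = 60.9 + (-0.003041)·(-15) + (+0.001969)·(115) = 60.9 +0.046 +0.226 = 61.172 m.

61.2 m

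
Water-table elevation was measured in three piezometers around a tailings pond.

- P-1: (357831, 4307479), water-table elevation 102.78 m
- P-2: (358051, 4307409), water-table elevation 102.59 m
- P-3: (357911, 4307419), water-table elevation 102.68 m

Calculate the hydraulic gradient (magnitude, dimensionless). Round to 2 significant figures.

0.0011

With h = a·x + b·y + c and P-1 as origin, the differences give:
  220·a + (-70)·b = -0.19
  80·a + (-60)·b = -0.10
Eliminate b (×(-60) and ×(-70), subtract): -7600·a = 4.400 → a = ∂h/∂x = -0.0005789
Back-substitute: b = ∂h/∂y = +0.0008947.
|∇h| = √(-0.0005789² + 0.0008947²) = 0.001066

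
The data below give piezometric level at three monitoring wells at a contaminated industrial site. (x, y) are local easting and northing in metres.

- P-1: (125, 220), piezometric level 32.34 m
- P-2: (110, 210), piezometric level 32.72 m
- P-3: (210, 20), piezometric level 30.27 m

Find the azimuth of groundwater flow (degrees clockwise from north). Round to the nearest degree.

089°

Differences from P-1: to P-2 (Δx, Δy, Δh) = (-15, -10, +0.38); to P-3 = (85, -200, -2.07).
Determinant of the coordinate differences = (-15)·(-200) − 85·(-10) = 3850.
∂h/∂x = [(+0.38)·(-200) − (-2.07)·(-10)] / 3850 = -0.02512
∂h/∂y = [(-15)·(-2.07) − 85·(+0.38)] / 3850 = -0.0003247
Flow direction (−∇h) has components (+0.02512 E, +0.0003247 N).
Azimuth = atan2(E, N) = atan2(+0.02512, +0.0003247) = 89.3° ≈ 089°.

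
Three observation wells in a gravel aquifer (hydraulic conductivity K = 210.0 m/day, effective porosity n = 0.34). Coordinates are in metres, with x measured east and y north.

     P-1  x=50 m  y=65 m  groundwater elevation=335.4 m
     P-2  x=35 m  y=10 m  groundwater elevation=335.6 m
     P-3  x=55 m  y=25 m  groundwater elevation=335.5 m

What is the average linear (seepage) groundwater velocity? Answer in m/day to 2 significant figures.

2.5 m/day

Differences from P-1: to P-2 (Δx, Δy, Δh) = (-15, -55, +0.2); to P-3 = (5, -40, +0.1).
Determinant of the coordinate differences = (-15)·(-40) − 5·(-55) = 875.
∂h/∂x = [(+0.2)·(-40) − (+0.1)·(-55)] / 875 = -0.002857
∂h/∂y = [(-15)·(+0.1) − 5·(+0.2)] / 875 = -0.002857
|∇h| = √(-0.002857² + -0.002857²) = 0.00404
Seepage velocity v = K·i/n = 210.0 × 0.00404 / 0.34 = 2.495 m/day.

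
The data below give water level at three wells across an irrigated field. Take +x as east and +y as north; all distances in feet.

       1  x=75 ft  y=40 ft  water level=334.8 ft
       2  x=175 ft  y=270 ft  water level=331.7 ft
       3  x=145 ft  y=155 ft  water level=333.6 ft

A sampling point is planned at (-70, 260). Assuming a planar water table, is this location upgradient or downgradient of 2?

Taking 1 as reference: 2−1 = (100, 230, -3.1); 3−1 = (70, 115, -1.2).
Solve a·Δx + b·Δy = Δh: det = 100·115 − 70·230 = -4600.
∂h/∂x = [(-3.1)·115 − (-1.2)·230] / -4600 = +0.01750
∂h/∂y = [100·(-1.2) − 70·(-3.1)] / -4600 = -0.02109
Head at (-70, 260) = 334.8 + (+0.01750)·(-145) + (-0.02109)·(220) = 327.62 ft.
That is lower than the 331.7 ft at 2, so the point is downgradient.

downgradient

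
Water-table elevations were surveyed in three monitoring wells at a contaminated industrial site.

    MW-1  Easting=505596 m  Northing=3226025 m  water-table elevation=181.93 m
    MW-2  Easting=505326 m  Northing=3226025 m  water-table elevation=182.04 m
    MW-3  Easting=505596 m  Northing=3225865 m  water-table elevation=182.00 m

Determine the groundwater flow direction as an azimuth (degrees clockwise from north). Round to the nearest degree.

∂h/∂x = (182.04 − 181.93) / (505326 − 505596) = -0.0004074
∂h/∂y = (182.00 − 181.93) / (3225865 − 3226025) = -0.0004375
Flow direction (−∇h) has components (+0.0004074 E, +0.0004375 N).
Azimuth = atan2(E, N) = atan2(+0.0004074, +0.0004375) = 43.0° ≈ 043°.

043°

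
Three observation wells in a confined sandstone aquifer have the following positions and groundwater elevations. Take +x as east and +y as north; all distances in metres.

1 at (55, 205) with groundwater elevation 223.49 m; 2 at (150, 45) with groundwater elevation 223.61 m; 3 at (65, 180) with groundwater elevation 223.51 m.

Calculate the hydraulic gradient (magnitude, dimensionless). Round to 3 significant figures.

0.000939

With h = a·x + b·y + c and 1 as origin, the differences give:
  95·a + (-160)·b = +0.12
  10·a + (-25)·b = +0.02
Eliminate b (×(-25) and ×(-160), subtract): -775·a = 0.200 → a = ∂h/∂x = -0.0002581
Back-substitute: b = ∂h/∂y = -0.0009032.
|∇h| = √(-0.0002581² + -0.0009032²) = 0.0009394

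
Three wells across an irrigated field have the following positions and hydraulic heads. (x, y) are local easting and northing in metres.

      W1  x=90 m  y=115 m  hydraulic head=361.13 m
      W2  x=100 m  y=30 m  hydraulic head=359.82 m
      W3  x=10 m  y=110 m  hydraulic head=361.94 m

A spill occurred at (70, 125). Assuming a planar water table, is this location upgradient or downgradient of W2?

Taking W1 as reference: W2−W1 = (10, -85, -1.31); W3−W1 = (-80, -5, +0.81).
Solve a·Δx + b·Δy = Δh: det = 10·(-5) − (-80)·(-85) = -6850.
∂h/∂x = [(-1.31)·(-5) − (+0.81)·(-85)] / -6850 = -0.01101
∂h/∂y = [10·(+0.81) − (-80)·(-1.31)] / -6850 = +0.01412
Head at (70, 125) = 361.13 + (-0.01101)·(-20) + (+0.01412)·(10) = 361.49 m.
That is higher than the 359.82 m at W2, so the point is upgradient.

upgradient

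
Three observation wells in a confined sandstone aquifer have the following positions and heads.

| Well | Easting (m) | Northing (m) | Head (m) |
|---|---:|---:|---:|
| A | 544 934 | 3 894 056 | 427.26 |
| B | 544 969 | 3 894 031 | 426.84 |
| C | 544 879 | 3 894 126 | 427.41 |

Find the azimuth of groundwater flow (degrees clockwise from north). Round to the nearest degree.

055°

Differences from A: to B (Δx, Δy, Δh) = (35, -25, -0.42); to C = (-55, 70, +0.15).
Solve a·Δx + b·Δy = Δh: det = 35·70 − (-55)·(-25) = 1075.
∂h/∂x = [(-0.42)·70 − (+0.15)·(-25)] / 1075 = -0.02386
∂h/∂y = [35·(+0.15) − (-55)·(-0.42)] / 1075 = -0.01660
Flow direction (−∇h) has components (+0.02386 E, +0.01660 N).
Azimuth = atan2(E, N) = atan2(+0.02386, +0.01660) = 55.2° ≈ 055°.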